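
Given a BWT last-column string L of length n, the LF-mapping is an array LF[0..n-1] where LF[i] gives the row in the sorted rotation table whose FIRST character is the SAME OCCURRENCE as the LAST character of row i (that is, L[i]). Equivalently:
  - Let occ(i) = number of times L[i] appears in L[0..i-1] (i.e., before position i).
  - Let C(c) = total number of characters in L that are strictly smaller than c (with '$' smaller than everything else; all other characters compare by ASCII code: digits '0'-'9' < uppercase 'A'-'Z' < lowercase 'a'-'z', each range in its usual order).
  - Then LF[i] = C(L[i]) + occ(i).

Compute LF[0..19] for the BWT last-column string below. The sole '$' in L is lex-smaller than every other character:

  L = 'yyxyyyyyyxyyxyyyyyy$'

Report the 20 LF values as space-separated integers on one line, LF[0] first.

Char counts: '$':1, 'x':3, 'y':16
C (first-col start): C('$')=0, C('x')=1, C('y')=4
L[0]='y': occ=0, LF[0]=C('y')+0=4+0=4
L[1]='y': occ=1, LF[1]=C('y')+1=4+1=5
L[2]='x': occ=0, LF[2]=C('x')+0=1+0=1
L[3]='y': occ=2, LF[3]=C('y')+2=4+2=6
L[4]='y': occ=3, LF[4]=C('y')+3=4+3=7
L[5]='y': occ=4, LF[5]=C('y')+4=4+4=8
L[6]='y': occ=5, LF[6]=C('y')+5=4+5=9
L[7]='y': occ=6, LF[7]=C('y')+6=4+6=10
L[8]='y': occ=7, LF[8]=C('y')+7=4+7=11
L[9]='x': occ=1, LF[9]=C('x')+1=1+1=2
L[10]='y': occ=8, LF[10]=C('y')+8=4+8=12
L[11]='y': occ=9, LF[11]=C('y')+9=4+9=13
L[12]='x': occ=2, LF[12]=C('x')+2=1+2=3
L[13]='y': occ=10, LF[13]=C('y')+10=4+10=14
L[14]='y': occ=11, LF[14]=C('y')+11=4+11=15
L[15]='y': occ=12, LF[15]=C('y')+12=4+12=16
L[16]='y': occ=13, LF[16]=C('y')+13=4+13=17
L[17]='y': occ=14, LF[17]=C('y')+14=4+14=18
L[18]='y': occ=15, LF[18]=C('y')+15=4+15=19
L[19]='$': occ=0, LF[19]=C('$')+0=0+0=0

Answer: 4 5 1 6 7 8 9 10 11 2 12 13 3 14 15 16 17 18 19 0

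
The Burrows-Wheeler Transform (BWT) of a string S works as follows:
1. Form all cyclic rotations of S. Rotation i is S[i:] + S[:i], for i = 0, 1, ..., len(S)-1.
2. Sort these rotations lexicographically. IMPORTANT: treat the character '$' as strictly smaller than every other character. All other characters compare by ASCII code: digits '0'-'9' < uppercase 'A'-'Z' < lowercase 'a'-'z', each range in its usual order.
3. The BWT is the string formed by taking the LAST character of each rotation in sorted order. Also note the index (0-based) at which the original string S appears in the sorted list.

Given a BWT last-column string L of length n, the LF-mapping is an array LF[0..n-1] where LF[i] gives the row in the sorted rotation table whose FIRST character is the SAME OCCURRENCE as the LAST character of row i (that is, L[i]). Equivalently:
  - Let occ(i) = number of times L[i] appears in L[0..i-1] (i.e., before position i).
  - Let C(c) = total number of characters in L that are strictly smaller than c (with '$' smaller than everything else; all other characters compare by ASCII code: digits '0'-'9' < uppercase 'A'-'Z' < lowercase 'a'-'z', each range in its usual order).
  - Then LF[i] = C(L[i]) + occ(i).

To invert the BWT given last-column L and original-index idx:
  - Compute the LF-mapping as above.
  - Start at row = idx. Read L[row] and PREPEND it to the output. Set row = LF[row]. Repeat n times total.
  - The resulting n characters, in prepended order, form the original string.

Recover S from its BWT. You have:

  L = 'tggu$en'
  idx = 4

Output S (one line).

LF mapping: 5 2 3 6 0 1 4
Walk LF starting at row 4, prepending L[row]:
  step 1: row=4, L[4]='$', prepend. Next row=LF[4]=0
  step 2: row=0, L[0]='t', prepend. Next row=LF[0]=5
  step 3: row=5, L[5]='e', prepend. Next row=LF[5]=1
  step 4: row=1, L[1]='g', prepend. Next row=LF[1]=2
  step 5: row=2, L[2]='g', prepend. Next row=LF[2]=3
  step 6: row=3, L[3]='u', prepend. Next row=LF[3]=6
  step 7: row=6, L[6]='n', prepend. Next row=LF[6]=4
Reversed output: nugget$

Answer: nugget$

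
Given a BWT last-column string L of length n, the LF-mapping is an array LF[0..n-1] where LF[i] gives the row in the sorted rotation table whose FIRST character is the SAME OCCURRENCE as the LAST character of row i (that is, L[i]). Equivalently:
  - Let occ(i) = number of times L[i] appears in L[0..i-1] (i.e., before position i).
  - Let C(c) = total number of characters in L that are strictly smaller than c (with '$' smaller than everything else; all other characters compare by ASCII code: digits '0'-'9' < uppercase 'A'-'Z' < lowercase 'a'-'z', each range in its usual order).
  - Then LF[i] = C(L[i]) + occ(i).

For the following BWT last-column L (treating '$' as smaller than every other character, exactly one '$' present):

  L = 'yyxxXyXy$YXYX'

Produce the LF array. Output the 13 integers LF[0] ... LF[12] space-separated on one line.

Answer: 9 10 7 8 1 11 2 12 0 5 3 6 4

Derivation:
Char counts: '$':1, 'X':4, 'Y':2, 'x':2, 'y':4
C (first-col start): C('$')=0, C('X')=1, C('Y')=5, C('x')=7, C('y')=9
L[0]='y': occ=0, LF[0]=C('y')+0=9+0=9
L[1]='y': occ=1, LF[1]=C('y')+1=9+1=10
L[2]='x': occ=0, LF[2]=C('x')+0=7+0=7
L[3]='x': occ=1, LF[3]=C('x')+1=7+1=8
L[4]='X': occ=0, LF[4]=C('X')+0=1+0=1
L[5]='y': occ=2, LF[5]=C('y')+2=9+2=11
L[6]='X': occ=1, LF[6]=C('X')+1=1+1=2
L[7]='y': occ=3, LF[7]=C('y')+3=9+3=12
L[8]='$': occ=0, LF[8]=C('$')+0=0+0=0
L[9]='Y': occ=0, LF[9]=C('Y')+0=5+0=5
L[10]='X': occ=2, LF[10]=C('X')+2=1+2=3
L[11]='Y': occ=1, LF[11]=C('Y')+1=5+1=6
L[12]='X': occ=3, LF[12]=C('X')+3=1+3=4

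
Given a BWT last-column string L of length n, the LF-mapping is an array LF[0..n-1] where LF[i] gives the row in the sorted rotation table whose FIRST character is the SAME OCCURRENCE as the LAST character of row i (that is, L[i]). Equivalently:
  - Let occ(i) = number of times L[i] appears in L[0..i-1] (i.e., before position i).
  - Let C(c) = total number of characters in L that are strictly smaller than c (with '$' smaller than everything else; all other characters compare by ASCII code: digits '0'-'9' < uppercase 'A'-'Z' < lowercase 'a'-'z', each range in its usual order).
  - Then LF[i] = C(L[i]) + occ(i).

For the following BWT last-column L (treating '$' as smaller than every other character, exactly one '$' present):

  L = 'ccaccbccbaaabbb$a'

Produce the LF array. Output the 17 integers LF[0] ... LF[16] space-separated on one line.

Char counts: '$':1, 'a':5, 'b':5, 'c':6
C (first-col start): C('$')=0, C('a')=1, C('b')=6, C('c')=11
L[0]='c': occ=0, LF[0]=C('c')+0=11+0=11
L[1]='c': occ=1, LF[1]=C('c')+1=11+1=12
L[2]='a': occ=0, LF[2]=C('a')+0=1+0=1
L[3]='c': occ=2, LF[3]=C('c')+2=11+2=13
L[4]='c': occ=3, LF[4]=C('c')+3=11+3=14
L[5]='b': occ=0, LF[5]=C('b')+0=6+0=6
L[6]='c': occ=4, LF[6]=C('c')+4=11+4=15
L[7]='c': occ=5, LF[7]=C('c')+5=11+5=16
L[8]='b': occ=1, LF[8]=C('b')+1=6+1=7
L[9]='a': occ=1, LF[9]=C('a')+1=1+1=2
L[10]='a': occ=2, LF[10]=C('a')+2=1+2=3
L[11]='a': occ=3, LF[11]=C('a')+3=1+3=4
L[12]='b': occ=2, LF[12]=C('b')+2=6+2=8
L[13]='b': occ=3, LF[13]=C('b')+3=6+3=9
L[14]='b': occ=4, LF[14]=C('b')+4=6+4=10
L[15]='$': occ=0, LF[15]=C('$')+0=0+0=0
L[16]='a': occ=4, LF[16]=C('a')+4=1+4=5

Answer: 11 12 1 13 14 6 15 16 7 2 3 4 8 9 10 0 5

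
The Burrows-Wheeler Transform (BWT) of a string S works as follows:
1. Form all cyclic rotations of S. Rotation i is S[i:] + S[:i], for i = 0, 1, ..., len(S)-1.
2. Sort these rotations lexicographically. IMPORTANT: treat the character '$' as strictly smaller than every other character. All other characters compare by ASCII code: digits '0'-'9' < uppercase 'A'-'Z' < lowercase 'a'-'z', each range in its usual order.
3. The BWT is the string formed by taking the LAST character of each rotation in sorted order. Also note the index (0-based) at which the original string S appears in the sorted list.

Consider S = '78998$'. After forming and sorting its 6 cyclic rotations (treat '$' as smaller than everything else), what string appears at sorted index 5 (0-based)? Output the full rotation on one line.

Answer: 998$78

Derivation:
All 6 rotations (rotation i = S[i:]+S[:i]):
  rot[0] = 78998$
  rot[1] = 8998$7
  rot[2] = 998$78
  rot[3] = 98$789
  rot[4] = 8$7899
  rot[5] = $78998
Sorted (with $ < everything):
  sorted[0] = $78998
  sorted[1] = 78998$
  sorted[2] = 8$7899
  sorted[3] = 8998$7
  sorted[4] = 98$789
  sorted[5] = 998$78
sorted[5] = 998$78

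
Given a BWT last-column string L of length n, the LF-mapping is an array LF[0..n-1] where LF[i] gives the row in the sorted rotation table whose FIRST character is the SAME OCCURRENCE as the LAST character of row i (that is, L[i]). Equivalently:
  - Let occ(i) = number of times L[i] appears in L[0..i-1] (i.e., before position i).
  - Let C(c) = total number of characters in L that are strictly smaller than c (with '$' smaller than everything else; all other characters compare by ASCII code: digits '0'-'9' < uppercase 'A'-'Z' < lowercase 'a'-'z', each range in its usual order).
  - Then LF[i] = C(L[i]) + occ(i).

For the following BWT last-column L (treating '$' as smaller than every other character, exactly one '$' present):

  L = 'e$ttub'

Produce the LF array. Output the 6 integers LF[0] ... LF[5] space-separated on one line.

Answer: 2 0 3 4 5 1

Derivation:
Char counts: '$':1, 'b':1, 'e':1, 't':2, 'u':1
C (first-col start): C('$')=0, C('b')=1, C('e')=2, C('t')=3, C('u')=5
L[0]='e': occ=0, LF[0]=C('e')+0=2+0=2
L[1]='$': occ=0, LF[1]=C('$')+0=0+0=0
L[2]='t': occ=0, LF[2]=C('t')+0=3+0=3
L[3]='t': occ=1, LF[3]=C('t')+1=3+1=4
L[4]='u': occ=0, LF[4]=C('u')+0=5+0=5
L[5]='b': occ=0, LF[5]=C('b')+0=1+0=1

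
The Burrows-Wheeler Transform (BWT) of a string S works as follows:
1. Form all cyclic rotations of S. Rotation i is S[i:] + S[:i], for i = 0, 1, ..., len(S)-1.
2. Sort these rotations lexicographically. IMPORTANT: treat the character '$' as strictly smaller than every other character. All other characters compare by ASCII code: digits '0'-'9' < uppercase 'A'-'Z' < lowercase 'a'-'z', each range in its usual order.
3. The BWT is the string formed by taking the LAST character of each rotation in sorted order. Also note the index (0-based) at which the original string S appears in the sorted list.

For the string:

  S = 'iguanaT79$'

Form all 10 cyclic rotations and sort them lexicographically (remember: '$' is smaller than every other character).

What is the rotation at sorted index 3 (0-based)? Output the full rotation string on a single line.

All 10 rotations (rotation i = S[i:]+S[:i]):
  rot[0] = iguanaT79$
  rot[1] = guanaT79$i
  rot[2] = uanaT79$ig
  rot[3] = anaT79$igu
  rot[4] = naT79$igua
  rot[5] = aT79$iguan
  rot[6] = T79$iguana
  rot[7] = 79$iguanaT
  rot[8] = 9$iguanaT7
  rot[9] = $iguanaT79
Sorted (with $ < everything):
  sorted[0] = $iguanaT79
  sorted[1] = 79$iguanaT
  sorted[2] = 9$iguanaT7
  sorted[3] = T79$iguana
  sorted[4] = aT79$iguan
  sorted[5] = anaT79$igu
  sorted[6] = guanaT79$i
  sorted[7] = iguanaT79$
  sorted[8] = naT79$igua
  sorted[9] = uanaT79$ig
sorted[3] = T79$iguana

Answer: T79$iguana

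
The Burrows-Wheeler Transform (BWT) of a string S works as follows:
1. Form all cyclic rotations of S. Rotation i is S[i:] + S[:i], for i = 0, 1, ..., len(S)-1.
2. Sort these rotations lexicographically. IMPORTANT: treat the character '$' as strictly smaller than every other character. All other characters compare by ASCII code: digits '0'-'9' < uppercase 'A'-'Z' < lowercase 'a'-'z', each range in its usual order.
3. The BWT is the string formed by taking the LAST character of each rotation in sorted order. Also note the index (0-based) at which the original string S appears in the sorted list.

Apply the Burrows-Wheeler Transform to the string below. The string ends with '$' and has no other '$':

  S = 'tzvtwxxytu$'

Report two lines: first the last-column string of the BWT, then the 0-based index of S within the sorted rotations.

All 11 rotations (rotation i = S[i:]+S[:i]):
  rot[0] = tzvtwxxytu$
  rot[1] = zvtwxxytu$t
  rot[2] = vtwxxytu$tz
  rot[3] = twxxytu$tzv
  rot[4] = wxxytu$tzvt
  rot[5] = xxytu$tzvtw
  rot[6] = xytu$tzvtwx
  rot[7] = ytu$tzvtwxx
  rot[8] = tu$tzvtwxxy
  rot[9] = u$tzvtwxxyt
  rot[10] = $tzvtwxxytu
Sorted (with $ < everything):
  sorted[0] = $tzvtwxxytu  (last char: 'u')
  sorted[1] = tu$tzvtwxxy  (last char: 'y')
  sorted[2] = twxxytu$tzv  (last char: 'v')
  sorted[3] = tzvtwxxytu$  (last char: '$')
  sorted[4] = u$tzvtwxxyt  (last char: 't')
  sorted[5] = vtwxxytu$tz  (last char: 'z')
  sorted[6] = wxxytu$tzvt  (last char: 't')
  sorted[7] = xxytu$tzvtw  (last char: 'w')
  sorted[8] = xytu$tzvtwx  (last char: 'x')
  sorted[9] = ytu$tzvtwxx  (last char: 'x')
  sorted[10] = zvtwxxytu$t  (last char: 't')
Last column: uyv$tztwxxt
Original string S is at sorted index 3

Answer: uyv$tztwxxt
3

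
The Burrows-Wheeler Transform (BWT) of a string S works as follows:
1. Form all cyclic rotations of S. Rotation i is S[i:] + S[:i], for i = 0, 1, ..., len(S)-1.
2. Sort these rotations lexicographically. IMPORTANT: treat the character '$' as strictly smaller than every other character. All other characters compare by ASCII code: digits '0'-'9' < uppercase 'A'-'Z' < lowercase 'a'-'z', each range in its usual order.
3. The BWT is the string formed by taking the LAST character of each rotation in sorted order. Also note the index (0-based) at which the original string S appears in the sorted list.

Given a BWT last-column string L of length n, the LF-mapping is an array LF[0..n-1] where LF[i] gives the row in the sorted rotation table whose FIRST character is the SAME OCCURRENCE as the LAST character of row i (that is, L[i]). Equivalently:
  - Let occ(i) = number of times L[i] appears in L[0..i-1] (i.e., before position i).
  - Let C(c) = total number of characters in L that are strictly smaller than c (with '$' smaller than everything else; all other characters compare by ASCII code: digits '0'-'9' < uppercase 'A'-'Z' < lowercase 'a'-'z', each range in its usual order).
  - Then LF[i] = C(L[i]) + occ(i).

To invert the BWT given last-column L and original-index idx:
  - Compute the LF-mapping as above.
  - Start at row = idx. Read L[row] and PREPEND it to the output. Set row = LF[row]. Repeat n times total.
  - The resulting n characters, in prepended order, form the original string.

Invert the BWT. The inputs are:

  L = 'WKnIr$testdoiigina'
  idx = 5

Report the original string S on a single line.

LF mapping: 3 2 11 1 14 0 16 6 15 17 5 13 8 9 7 10 12 4
Walk LF starting at row 5, prepending L[row]:
  step 1: row=5, L[5]='$', prepend. Next row=LF[5]=0
  step 2: row=0, L[0]='W', prepend. Next row=LF[0]=3
  step 3: row=3, L[3]='I', prepend. Next row=LF[3]=1
  step 4: row=1, L[1]='K', prepend. Next row=LF[1]=2
  step 5: row=2, L[2]='n', prepend. Next row=LF[2]=11
  step 6: row=11, L[11]='o', prepend. Next row=LF[11]=13
  step 7: row=13, L[13]='i', prepend. Next row=LF[13]=9
  step 8: row=9, L[9]='t', prepend. Next row=LF[9]=17
  step 9: row=17, L[17]='a', prepend. Next row=LF[17]=4
  step 10: row=4, L[4]='r', prepend. Next row=LF[4]=14
  step 11: row=14, L[14]='g', prepend. Next row=LF[14]=7
  step 12: row=7, L[7]='e', prepend. Next row=LF[7]=6
  step 13: row=6, L[6]='t', prepend. Next row=LF[6]=16
  step 14: row=16, L[16]='n', prepend. Next row=LF[16]=12
  step 15: row=12, L[12]='i', prepend. Next row=LF[12]=8
  step 16: row=8, L[8]='s', prepend. Next row=LF[8]=15
  step 17: row=15, L[15]='i', prepend. Next row=LF[15]=10
  step 18: row=10, L[10]='d', prepend. Next row=LF[10]=5
Reversed output: disintegrationKIW$

Answer: disintegrationKIW$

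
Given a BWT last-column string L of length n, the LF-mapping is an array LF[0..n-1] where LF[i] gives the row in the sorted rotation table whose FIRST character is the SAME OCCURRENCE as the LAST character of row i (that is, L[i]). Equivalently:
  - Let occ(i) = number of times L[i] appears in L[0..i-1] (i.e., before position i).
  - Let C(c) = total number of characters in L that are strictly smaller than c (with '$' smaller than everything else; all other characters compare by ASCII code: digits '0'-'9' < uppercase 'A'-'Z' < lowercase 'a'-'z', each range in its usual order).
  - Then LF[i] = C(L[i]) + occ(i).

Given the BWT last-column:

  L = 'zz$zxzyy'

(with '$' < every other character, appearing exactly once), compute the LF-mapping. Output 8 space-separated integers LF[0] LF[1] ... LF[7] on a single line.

Char counts: '$':1, 'x':1, 'y':2, 'z':4
C (first-col start): C('$')=0, C('x')=1, C('y')=2, C('z')=4
L[0]='z': occ=0, LF[0]=C('z')+0=4+0=4
L[1]='z': occ=1, LF[1]=C('z')+1=4+1=5
L[2]='$': occ=0, LF[2]=C('$')+0=0+0=0
L[3]='z': occ=2, LF[3]=C('z')+2=4+2=6
L[4]='x': occ=0, LF[4]=C('x')+0=1+0=1
L[5]='z': occ=3, LF[5]=C('z')+3=4+3=7
L[6]='y': occ=0, LF[6]=C('y')+0=2+0=2
L[7]='y': occ=1, LF[7]=C('y')+1=2+1=3

Answer: 4 5 0 6 1 7 2 3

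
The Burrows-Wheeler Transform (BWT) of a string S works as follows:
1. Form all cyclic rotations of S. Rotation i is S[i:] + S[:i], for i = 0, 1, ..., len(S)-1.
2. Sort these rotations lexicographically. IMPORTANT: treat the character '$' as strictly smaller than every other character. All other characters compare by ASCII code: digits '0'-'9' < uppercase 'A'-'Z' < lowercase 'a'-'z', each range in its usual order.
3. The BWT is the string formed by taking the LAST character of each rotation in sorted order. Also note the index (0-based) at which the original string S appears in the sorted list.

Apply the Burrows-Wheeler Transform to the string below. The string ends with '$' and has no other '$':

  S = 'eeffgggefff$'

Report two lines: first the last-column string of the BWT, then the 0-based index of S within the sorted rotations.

All 12 rotations (rotation i = S[i:]+S[:i]):
  rot[0] = eeffgggefff$
  rot[1] = effgggefff$e
  rot[2] = ffgggefff$ee
  rot[3] = fgggefff$eef
  rot[4] = gggefff$eeff
  rot[5] = ggefff$eeffg
  rot[6] = gefff$eeffgg
  rot[7] = efff$eeffggg
  rot[8] = fff$eeffggge
  rot[9] = ff$eeffgggef
  rot[10] = f$eeffgggeff
  rot[11] = $eeffgggefff
Sorted (with $ < everything):
  sorted[0] = $eeffgggefff  (last char: 'f')
  sorted[1] = eeffgggefff$  (last char: '$')
  sorted[2] = efff$eeffggg  (last char: 'g')
  sorted[3] = effgggefff$e  (last char: 'e')
  sorted[4] = f$eeffgggeff  (last char: 'f')
  sorted[5] = ff$eeffgggef  (last char: 'f')
  sorted[6] = fff$eeffggge  (last char: 'e')
  sorted[7] = ffgggefff$ee  (last char: 'e')
  sorted[8] = fgggefff$eef  (last char: 'f')
  sorted[9] = gefff$eeffgg  (last char: 'g')
  sorted[10] = ggefff$eeffg  (last char: 'g')
  sorted[11] = gggefff$eeff  (last char: 'f')
Last column: f$geffeefggf
Original string S is at sorted index 1

Answer: f$geffeefggf
1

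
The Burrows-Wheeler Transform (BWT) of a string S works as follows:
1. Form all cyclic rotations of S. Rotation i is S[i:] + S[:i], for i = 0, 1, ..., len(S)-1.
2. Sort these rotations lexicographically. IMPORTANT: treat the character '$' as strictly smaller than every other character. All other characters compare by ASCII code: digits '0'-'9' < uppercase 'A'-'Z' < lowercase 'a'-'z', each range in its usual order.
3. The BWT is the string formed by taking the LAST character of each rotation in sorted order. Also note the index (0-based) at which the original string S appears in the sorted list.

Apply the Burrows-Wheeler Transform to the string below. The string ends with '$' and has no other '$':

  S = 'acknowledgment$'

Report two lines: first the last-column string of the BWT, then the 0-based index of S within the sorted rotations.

All 15 rotations (rotation i = S[i:]+S[:i]):
  rot[0] = acknowledgment$
  rot[1] = cknowledgment$a
  rot[2] = knowledgment$ac
  rot[3] = nowledgment$ack
  rot[4] = owledgment$ackn
  rot[5] = wledgment$ackno
  rot[6] = ledgment$acknow
  rot[7] = edgment$acknowl
  rot[8] = dgment$acknowle
  rot[9] = gment$acknowled
  rot[10] = ment$acknowledg
  rot[11] = ent$acknowledgm
  rot[12] = nt$acknowledgme
  rot[13] = t$acknowledgmen
  rot[14] = $acknowledgment
Sorted (with $ < everything):
  sorted[0] = $acknowledgment  (last char: 't')
  sorted[1] = acknowledgment$  (last char: '$')
  sorted[2] = cknowledgment$a  (last char: 'a')
  sorted[3] = dgment$acknowle  (last char: 'e')
  sorted[4] = edgment$acknowl  (last char: 'l')
  sorted[5] = ent$acknowledgm  (last char: 'm')
  sorted[6] = gment$acknowled  (last char: 'd')
  sorted[7] = knowledgment$ac  (last char: 'c')
  sorted[8] = ledgment$acknow  (last char: 'w')
  sorted[9] = ment$acknowledg  (last char: 'g')
  sorted[10] = nowledgment$ack  (last char: 'k')
  sorted[11] = nt$acknowledgme  (last char: 'e')
  sorted[12] = owledgment$ackn  (last char: 'n')
  sorted[13] = t$acknowledgmen  (last char: 'n')
  sorted[14] = wledgment$ackno  (last char: 'o')
Last column: t$aelmdcwgkenno
Original string S is at sorted index 1

Answer: t$aelmdcwgkenno
1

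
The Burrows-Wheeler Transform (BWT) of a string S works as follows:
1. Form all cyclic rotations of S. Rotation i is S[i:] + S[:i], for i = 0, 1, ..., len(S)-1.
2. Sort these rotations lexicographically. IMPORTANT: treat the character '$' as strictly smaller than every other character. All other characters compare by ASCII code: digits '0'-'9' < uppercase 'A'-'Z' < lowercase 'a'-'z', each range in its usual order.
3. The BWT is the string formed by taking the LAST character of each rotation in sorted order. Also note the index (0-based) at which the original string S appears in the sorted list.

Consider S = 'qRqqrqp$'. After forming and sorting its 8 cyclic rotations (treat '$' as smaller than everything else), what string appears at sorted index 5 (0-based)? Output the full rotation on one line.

All 8 rotations (rotation i = S[i:]+S[:i]):
  rot[0] = qRqqrqp$
  rot[1] = Rqqrqp$q
  rot[2] = qqrqp$qR
  rot[3] = qrqp$qRq
  rot[4] = rqp$qRqq
  rot[5] = qp$qRqqr
  rot[6] = p$qRqqrq
  rot[7] = $qRqqrqp
Sorted (with $ < everything):
  sorted[0] = $qRqqrqp
  sorted[1] = Rqqrqp$q
  sorted[2] = p$qRqqrq
  sorted[3] = qRqqrqp$
  sorted[4] = qp$qRqqr
  sorted[5] = qqrqp$qR
  sorted[6] = qrqp$qRq
  sorted[7] = rqp$qRqq
sorted[5] = qqrqp$qR

Answer: qqrqp$qR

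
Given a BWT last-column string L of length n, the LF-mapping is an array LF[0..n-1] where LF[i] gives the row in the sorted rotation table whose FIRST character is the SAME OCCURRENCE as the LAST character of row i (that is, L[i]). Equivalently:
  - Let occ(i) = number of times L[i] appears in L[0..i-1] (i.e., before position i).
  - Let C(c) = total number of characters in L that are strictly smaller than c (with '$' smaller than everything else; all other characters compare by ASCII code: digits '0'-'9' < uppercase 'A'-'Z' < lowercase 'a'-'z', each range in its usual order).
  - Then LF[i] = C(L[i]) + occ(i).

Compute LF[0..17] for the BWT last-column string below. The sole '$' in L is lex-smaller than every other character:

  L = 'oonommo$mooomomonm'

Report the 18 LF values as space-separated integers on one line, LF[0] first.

Char counts: '$':1, 'm':6, 'n':2, 'o':9
C (first-col start): C('$')=0, C('m')=1, C('n')=7, C('o')=9
L[0]='o': occ=0, LF[0]=C('o')+0=9+0=9
L[1]='o': occ=1, LF[1]=C('o')+1=9+1=10
L[2]='n': occ=0, LF[2]=C('n')+0=7+0=7
L[3]='o': occ=2, LF[3]=C('o')+2=9+2=11
L[4]='m': occ=0, LF[4]=C('m')+0=1+0=1
L[5]='m': occ=1, LF[5]=C('m')+1=1+1=2
L[6]='o': occ=3, LF[6]=C('o')+3=9+3=12
L[7]='$': occ=0, LF[7]=C('$')+0=0+0=0
L[8]='m': occ=2, LF[8]=C('m')+2=1+2=3
L[9]='o': occ=4, LF[9]=C('o')+4=9+4=13
L[10]='o': occ=5, LF[10]=C('o')+5=9+5=14
L[11]='o': occ=6, LF[11]=C('o')+6=9+6=15
L[12]='m': occ=3, LF[12]=C('m')+3=1+3=4
L[13]='o': occ=7, LF[13]=C('o')+7=9+7=16
L[14]='m': occ=4, LF[14]=C('m')+4=1+4=5
L[15]='o': occ=8, LF[15]=C('o')+8=9+8=17
L[16]='n': occ=1, LF[16]=C('n')+1=7+1=8
L[17]='m': occ=5, LF[17]=C('m')+5=1+5=6

Answer: 9 10 7 11 1 2 12 0 3 13 14 15 4 16 5 17 8 6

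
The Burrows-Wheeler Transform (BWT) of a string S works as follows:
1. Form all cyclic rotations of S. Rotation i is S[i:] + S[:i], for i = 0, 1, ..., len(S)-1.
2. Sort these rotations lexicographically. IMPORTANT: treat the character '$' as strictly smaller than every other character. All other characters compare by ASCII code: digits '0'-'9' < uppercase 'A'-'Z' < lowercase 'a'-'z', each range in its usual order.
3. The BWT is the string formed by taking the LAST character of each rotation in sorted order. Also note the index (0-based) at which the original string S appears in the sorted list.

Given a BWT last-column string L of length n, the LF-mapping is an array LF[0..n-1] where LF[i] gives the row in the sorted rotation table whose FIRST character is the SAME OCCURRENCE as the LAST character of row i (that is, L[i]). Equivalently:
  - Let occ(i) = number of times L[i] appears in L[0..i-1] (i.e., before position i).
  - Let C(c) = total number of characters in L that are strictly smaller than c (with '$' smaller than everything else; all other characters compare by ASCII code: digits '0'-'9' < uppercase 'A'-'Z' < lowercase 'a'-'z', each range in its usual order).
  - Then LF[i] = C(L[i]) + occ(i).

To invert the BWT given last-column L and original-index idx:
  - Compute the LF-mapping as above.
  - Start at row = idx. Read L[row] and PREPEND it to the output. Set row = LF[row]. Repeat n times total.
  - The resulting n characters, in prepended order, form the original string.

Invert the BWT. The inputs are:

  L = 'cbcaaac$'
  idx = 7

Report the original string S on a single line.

LF mapping: 5 4 6 1 2 3 7 0
Walk LF starting at row 7, prepending L[row]:
  step 1: row=7, L[7]='$', prepend. Next row=LF[7]=0
  step 2: row=0, L[0]='c', prepend. Next row=LF[0]=5
  step 3: row=5, L[5]='a', prepend. Next row=LF[5]=3
  step 4: row=3, L[3]='a', prepend. Next row=LF[3]=1
  step 5: row=1, L[1]='b', prepend. Next row=LF[1]=4
  step 6: row=4, L[4]='a', prepend. Next row=LF[4]=2
  step 7: row=2, L[2]='c', prepend. Next row=LF[2]=6
  step 8: row=6, L[6]='c', prepend. Next row=LF[6]=7
Reversed output: ccabaac$

Answer: ccabaac$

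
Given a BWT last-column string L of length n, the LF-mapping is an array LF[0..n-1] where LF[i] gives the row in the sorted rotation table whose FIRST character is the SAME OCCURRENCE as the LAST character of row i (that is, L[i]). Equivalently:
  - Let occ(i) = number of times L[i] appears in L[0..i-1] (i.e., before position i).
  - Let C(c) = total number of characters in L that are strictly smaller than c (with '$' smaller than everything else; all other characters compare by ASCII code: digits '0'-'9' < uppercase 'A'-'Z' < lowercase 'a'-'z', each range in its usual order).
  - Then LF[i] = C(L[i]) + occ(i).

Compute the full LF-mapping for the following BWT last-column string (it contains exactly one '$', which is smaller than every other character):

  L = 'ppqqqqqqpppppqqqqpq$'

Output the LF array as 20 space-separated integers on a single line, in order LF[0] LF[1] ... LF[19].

Char counts: '$':1, 'p':8, 'q':11
C (first-col start): C('$')=0, C('p')=1, C('q')=9
L[0]='p': occ=0, LF[0]=C('p')+0=1+0=1
L[1]='p': occ=1, LF[1]=C('p')+1=1+1=2
L[2]='q': occ=0, LF[2]=C('q')+0=9+0=9
L[3]='q': occ=1, LF[3]=C('q')+1=9+1=10
L[4]='q': occ=2, LF[4]=C('q')+2=9+2=11
L[5]='q': occ=3, LF[5]=C('q')+3=9+3=12
L[6]='q': occ=4, LF[6]=C('q')+4=9+4=13
L[7]='q': occ=5, LF[7]=C('q')+5=9+5=14
L[8]='p': occ=2, LF[8]=C('p')+2=1+2=3
L[9]='p': occ=3, LF[9]=C('p')+3=1+3=4
L[10]='p': occ=4, LF[10]=C('p')+4=1+4=5
L[11]='p': occ=5, LF[11]=C('p')+5=1+5=6
L[12]='p': occ=6, LF[12]=C('p')+6=1+6=7
L[13]='q': occ=6, LF[13]=C('q')+6=9+6=15
L[14]='q': occ=7, LF[14]=C('q')+7=9+7=16
L[15]='q': occ=8, LF[15]=C('q')+8=9+8=17
L[16]='q': occ=9, LF[16]=C('q')+9=9+9=18
L[17]='p': occ=7, LF[17]=C('p')+7=1+7=8
L[18]='q': occ=10, LF[18]=C('q')+10=9+10=19
L[19]='$': occ=0, LF[19]=C('$')+0=0+0=0

Answer: 1 2 9 10 11 12 13 14 3 4 5 6 7 15 16 17 18 8 19 0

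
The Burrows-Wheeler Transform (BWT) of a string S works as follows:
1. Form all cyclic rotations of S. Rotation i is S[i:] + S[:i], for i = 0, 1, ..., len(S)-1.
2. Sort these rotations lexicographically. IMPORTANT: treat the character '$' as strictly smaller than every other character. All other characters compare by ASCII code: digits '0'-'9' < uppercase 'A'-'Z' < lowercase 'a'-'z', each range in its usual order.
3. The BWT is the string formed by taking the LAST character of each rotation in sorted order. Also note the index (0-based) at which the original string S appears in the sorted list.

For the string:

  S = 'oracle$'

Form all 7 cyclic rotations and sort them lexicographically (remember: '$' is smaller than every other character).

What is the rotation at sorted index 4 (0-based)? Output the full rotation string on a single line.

Answer: le$orac

Derivation:
All 7 rotations (rotation i = S[i:]+S[:i]):
  rot[0] = oracle$
  rot[1] = racle$o
  rot[2] = acle$or
  rot[3] = cle$ora
  rot[4] = le$orac
  rot[5] = e$oracl
  rot[6] = $oracle
Sorted (with $ < everything):
  sorted[0] = $oracle
  sorted[1] = acle$or
  sorted[2] = cle$ora
  sorted[3] = e$oracl
  sorted[4] = le$orac
  sorted[5] = oracle$
  sorted[6] = racle$o
sorted[4] = le$orac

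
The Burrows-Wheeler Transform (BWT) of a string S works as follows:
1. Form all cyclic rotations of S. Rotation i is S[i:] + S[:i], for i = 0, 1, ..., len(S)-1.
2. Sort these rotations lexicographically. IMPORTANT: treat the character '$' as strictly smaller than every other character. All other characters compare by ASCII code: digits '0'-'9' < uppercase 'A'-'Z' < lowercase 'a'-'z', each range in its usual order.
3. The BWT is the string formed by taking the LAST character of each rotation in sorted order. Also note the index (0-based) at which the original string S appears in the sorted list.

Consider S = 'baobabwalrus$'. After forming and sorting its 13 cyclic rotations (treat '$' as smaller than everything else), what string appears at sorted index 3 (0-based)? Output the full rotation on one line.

All 13 rotations (rotation i = S[i:]+S[:i]):
  rot[0] = baobabwalrus$
  rot[1] = aobabwalrus$b
  rot[2] = obabwalrus$ba
  rot[3] = babwalrus$bao
  rot[4] = abwalrus$baob
  rot[5] = bwalrus$baoba
  rot[6] = walrus$baobab
  rot[7] = alrus$baobabw
  rot[8] = lrus$baobabwa
  rot[9] = rus$baobabwal
  rot[10] = us$baobabwalr
  rot[11] = s$baobabwalru
  rot[12] = $baobabwalrus
Sorted (with $ < everything):
  sorted[0] = $baobabwalrus
  sorted[1] = abwalrus$baob
  sorted[2] = alrus$baobabw
  sorted[3] = aobabwalrus$b
  sorted[4] = babwalrus$bao
  sorted[5] = baobabwalrus$
  sorted[6] = bwalrus$baoba
  sorted[7] = lrus$baobabwa
  sorted[8] = obabwalrus$ba
  sorted[9] = rus$baobabwal
  sorted[10] = s$baobabwalru
  sorted[11] = us$baobabwalr
  sorted[12] = walrus$baobab
sorted[3] = aobabwalrus$b

Answer: aobabwalrus$b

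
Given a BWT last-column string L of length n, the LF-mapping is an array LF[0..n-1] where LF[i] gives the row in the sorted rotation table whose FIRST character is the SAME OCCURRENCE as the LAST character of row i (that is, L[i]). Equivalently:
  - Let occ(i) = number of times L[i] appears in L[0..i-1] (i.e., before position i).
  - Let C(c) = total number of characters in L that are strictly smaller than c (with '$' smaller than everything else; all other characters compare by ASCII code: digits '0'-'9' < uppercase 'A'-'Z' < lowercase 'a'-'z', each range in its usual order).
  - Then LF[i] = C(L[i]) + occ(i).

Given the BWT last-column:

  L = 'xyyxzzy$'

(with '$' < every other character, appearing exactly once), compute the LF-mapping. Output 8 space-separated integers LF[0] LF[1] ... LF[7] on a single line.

Answer: 1 3 4 2 6 7 5 0

Derivation:
Char counts: '$':1, 'x':2, 'y':3, 'z':2
C (first-col start): C('$')=0, C('x')=1, C('y')=3, C('z')=6
L[0]='x': occ=0, LF[0]=C('x')+0=1+0=1
L[1]='y': occ=0, LF[1]=C('y')+0=3+0=3
L[2]='y': occ=1, LF[2]=C('y')+1=3+1=4
L[3]='x': occ=1, LF[3]=C('x')+1=1+1=2
L[4]='z': occ=0, LF[4]=C('z')+0=6+0=6
L[5]='z': occ=1, LF[5]=C('z')+1=6+1=7
L[6]='y': occ=2, LF[6]=C('y')+2=3+2=5
L[7]='$': occ=0, LF[7]=C('$')+0=0+0=0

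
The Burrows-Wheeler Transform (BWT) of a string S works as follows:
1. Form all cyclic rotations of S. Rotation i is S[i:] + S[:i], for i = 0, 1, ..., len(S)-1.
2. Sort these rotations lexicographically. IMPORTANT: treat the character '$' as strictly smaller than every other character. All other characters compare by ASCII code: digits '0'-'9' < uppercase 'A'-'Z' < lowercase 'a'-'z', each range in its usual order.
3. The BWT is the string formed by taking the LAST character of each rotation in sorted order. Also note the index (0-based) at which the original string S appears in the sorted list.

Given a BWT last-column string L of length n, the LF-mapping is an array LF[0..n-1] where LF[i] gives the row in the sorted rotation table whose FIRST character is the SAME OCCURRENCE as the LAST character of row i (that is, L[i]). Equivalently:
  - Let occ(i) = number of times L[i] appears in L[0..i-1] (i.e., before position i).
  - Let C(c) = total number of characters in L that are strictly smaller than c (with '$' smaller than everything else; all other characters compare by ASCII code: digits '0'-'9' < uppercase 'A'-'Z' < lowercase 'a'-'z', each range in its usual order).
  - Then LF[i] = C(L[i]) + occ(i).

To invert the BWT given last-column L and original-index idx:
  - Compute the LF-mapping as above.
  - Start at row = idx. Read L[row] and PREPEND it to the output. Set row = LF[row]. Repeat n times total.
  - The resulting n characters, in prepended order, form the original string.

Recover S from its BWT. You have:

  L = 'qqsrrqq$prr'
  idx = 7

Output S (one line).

Answer: rqqrqprrsq$

Derivation:
LF mapping: 2 3 10 6 7 4 5 0 1 8 9
Walk LF starting at row 7, prepending L[row]:
  step 1: row=7, L[7]='$', prepend. Next row=LF[7]=0
  step 2: row=0, L[0]='q', prepend. Next row=LF[0]=2
  step 3: row=2, L[2]='s', prepend. Next row=LF[2]=10
  step 4: row=10, L[10]='r', prepend. Next row=LF[10]=9
  step 5: row=9, L[9]='r', prepend. Next row=LF[9]=8
  step 6: row=8, L[8]='p', prepend. Next row=LF[8]=1
  step 7: row=1, L[1]='q', prepend. Next row=LF[1]=3
  step 8: row=3, L[3]='r', prepend. Next row=LF[3]=6
  step 9: row=6, L[6]='q', prepend. Next row=LF[6]=5
  step 10: row=5, L[5]='q', prepend. Next row=LF[5]=4
  step 11: row=4, L[4]='r', prepend. Next row=LF[4]=7
Reversed output: rqqrqprrsq$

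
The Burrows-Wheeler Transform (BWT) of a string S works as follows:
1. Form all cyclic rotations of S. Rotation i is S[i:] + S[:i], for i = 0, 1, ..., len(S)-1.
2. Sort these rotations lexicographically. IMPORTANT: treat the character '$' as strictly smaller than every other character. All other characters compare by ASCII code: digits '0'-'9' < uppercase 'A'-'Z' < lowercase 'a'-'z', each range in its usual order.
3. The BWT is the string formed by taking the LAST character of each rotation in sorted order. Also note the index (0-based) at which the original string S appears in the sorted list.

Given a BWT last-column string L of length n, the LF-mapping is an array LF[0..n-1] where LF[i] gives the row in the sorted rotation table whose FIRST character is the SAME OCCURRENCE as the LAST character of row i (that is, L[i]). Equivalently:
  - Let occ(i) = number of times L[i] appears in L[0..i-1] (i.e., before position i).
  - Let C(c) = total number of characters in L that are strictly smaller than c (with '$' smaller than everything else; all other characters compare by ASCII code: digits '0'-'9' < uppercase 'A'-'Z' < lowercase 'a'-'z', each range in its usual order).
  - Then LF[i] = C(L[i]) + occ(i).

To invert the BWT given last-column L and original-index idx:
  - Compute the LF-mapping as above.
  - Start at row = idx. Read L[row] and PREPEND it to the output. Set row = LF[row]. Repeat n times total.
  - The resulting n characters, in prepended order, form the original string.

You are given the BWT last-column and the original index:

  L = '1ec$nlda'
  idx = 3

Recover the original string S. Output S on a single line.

Answer: candle1$

Derivation:
LF mapping: 1 5 3 0 7 6 4 2
Walk LF starting at row 3, prepending L[row]:
  step 1: row=3, L[3]='$', prepend. Next row=LF[3]=0
  step 2: row=0, L[0]='1', prepend. Next row=LF[0]=1
  step 3: row=1, L[1]='e', prepend. Next row=LF[1]=5
  step 4: row=5, L[5]='l', prepend. Next row=LF[5]=6
  step 5: row=6, L[6]='d', prepend. Next row=LF[6]=4
  step 6: row=4, L[4]='n', prepend. Next row=LF[4]=7
  step 7: row=7, L[7]='a', prepend. Next row=LF[7]=2
  step 8: row=2, L[2]='c', prepend. Next row=LF[2]=3
Reversed output: candle1$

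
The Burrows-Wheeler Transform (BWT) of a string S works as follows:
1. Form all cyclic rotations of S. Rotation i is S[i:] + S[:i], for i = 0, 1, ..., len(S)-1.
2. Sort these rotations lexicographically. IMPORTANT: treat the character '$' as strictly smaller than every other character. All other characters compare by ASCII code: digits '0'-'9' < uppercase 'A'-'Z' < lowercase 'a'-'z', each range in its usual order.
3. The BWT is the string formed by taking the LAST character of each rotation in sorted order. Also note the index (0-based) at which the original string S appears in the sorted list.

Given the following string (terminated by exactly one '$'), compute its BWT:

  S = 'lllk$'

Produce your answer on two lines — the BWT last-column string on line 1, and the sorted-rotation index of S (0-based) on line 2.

Answer: klll$
4

Derivation:
All 5 rotations (rotation i = S[i:]+S[:i]):
  rot[0] = lllk$
  rot[1] = llk$l
  rot[2] = lk$ll
  rot[3] = k$lll
  rot[4] = $lllk
Sorted (with $ < everything):
  sorted[0] = $lllk  (last char: 'k')
  sorted[1] = k$lll  (last char: 'l')
  sorted[2] = lk$ll  (last char: 'l')
  sorted[3] = llk$l  (last char: 'l')
  sorted[4] = lllk$  (last char: '$')
Last column: klll$
Original string S is at sorted index 4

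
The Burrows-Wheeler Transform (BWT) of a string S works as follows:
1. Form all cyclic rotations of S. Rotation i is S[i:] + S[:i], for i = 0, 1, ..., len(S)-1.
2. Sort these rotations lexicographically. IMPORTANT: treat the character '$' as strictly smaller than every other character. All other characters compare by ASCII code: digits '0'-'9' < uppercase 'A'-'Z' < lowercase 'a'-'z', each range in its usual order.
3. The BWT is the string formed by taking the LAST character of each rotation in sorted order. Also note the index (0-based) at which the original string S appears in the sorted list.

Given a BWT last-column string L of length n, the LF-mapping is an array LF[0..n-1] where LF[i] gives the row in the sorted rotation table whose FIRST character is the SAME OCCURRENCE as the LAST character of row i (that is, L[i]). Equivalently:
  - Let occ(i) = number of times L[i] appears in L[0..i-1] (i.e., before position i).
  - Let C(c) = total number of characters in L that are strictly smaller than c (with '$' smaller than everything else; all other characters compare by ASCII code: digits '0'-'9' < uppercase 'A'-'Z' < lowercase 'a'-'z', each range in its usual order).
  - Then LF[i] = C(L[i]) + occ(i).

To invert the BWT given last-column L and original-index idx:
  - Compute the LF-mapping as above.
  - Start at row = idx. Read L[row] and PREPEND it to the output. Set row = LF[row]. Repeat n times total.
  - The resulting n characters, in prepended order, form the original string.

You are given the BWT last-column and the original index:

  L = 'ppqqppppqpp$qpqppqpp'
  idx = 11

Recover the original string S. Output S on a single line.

LF mapping: 1 2 14 15 3 4 5 6 16 7 8 0 17 9 18 10 11 19 12 13
Walk LF starting at row 11, prepending L[row]:
  step 1: row=11, L[11]='$', prepend. Next row=LF[11]=0
  step 2: row=0, L[0]='p', prepend. Next row=LF[0]=1
  step 3: row=1, L[1]='p', prepend. Next row=LF[1]=2
  step 4: row=2, L[2]='q', prepend. Next row=LF[2]=14
  step 5: row=14, L[14]='q', prepend. Next row=LF[14]=18
  step 6: row=18, L[18]='p', prepend. Next row=LF[18]=12
  step 7: row=12, L[12]='q', prepend. Next row=LF[12]=17
  step 8: row=17, L[17]='q', prepend. Next row=LF[17]=19
  step 9: row=19, L[19]='p', prepend. Next row=LF[19]=13
  step 10: row=13, L[13]='p', prepend. Next row=LF[13]=9
  step 11: row=9, L[9]='p', prepend. Next row=LF[9]=7
  step 12: row=7, L[7]='p', prepend. Next row=LF[7]=6
  step 13: row=6, L[6]='p', prepend. Next row=LF[6]=5
  step 14: row=5, L[5]='p', prepend. Next row=LF[5]=4
  step 15: row=4, L[4]='p', prepend. Next row=LF[4]=3
  step 16: row=3, L[3]='q', prepend. Next row=LF[3]=15
  step 17: row=15, L[15]='p', prepend. Next row=LF[15]=10
  step 18: row=10, L[10]='p', prepend. Next row=LF[10]=8
  step 19: row=8, L[8]='q', prepend. Next row=LF[8]=16
  step 20: row=16, L[16]='p', prepend. Next row=LF[16]=11
Reversed output: pqppqpppppppqqpqqpp$

Answer: pqppqpppppppqqpqqpp$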